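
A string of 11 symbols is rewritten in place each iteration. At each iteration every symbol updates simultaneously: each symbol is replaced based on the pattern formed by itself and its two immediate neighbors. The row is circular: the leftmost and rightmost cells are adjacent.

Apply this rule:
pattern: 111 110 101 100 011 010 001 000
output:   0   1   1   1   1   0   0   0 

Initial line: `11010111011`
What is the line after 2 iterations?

iteration 1: 01101101110
iteration 2: 01111111011

01111111011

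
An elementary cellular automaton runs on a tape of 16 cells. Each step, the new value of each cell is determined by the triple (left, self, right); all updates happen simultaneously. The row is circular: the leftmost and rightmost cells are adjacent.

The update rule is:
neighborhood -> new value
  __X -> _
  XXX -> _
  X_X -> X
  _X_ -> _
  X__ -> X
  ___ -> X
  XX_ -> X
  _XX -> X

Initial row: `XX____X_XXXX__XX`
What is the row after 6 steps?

XXX__XX_XX_XXX_X

_XXXX__XX__XX_X_
_X__XX_XXX_XXX_X
X_X_XXXX_XXX_XX_
_X_XX__XXX_XXXXX
X_XXXX_X_XXX___X
XXX__XX_XX_XXX_X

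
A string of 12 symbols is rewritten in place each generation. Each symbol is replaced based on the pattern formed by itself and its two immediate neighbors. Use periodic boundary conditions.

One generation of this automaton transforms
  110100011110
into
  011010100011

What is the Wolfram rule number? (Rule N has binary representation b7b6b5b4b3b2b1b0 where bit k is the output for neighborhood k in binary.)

position 8: 111 → 0  (bit 7 = 0)
position 1: 110 → 1  (bit 6 = 1)
position 2: 101 → 1  (bit 5 = 1)
position 4: 100 → 1  (bit 4 = 1)
position 0: 011 → 0  (bit 3 = 0)
position 3: 010 → 0  (bit 2 = 0)
position 6: 001 → 1  (bit 1 = 1)
position 5: 000 → 0  (bit 0 = 0)
bits b7..b0 = 01110010 = 114

114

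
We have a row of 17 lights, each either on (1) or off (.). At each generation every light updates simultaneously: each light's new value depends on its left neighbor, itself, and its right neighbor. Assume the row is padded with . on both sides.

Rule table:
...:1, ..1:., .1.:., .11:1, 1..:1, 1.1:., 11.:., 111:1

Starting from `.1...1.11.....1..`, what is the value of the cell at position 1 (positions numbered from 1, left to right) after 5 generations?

..11...1.1111..11
1.1.11...111.1.1.
....1.11.11.....1
111...1..1.1111..
11.11..1...111.11
position 1 holds 1

1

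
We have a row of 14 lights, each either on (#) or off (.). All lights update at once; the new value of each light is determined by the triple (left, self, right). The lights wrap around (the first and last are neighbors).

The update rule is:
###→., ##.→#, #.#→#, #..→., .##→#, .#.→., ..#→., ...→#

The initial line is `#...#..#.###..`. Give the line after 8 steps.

..#.....##.#..
#...###.###..#
#.#.#.###.#..#
##.#.##.##...#
.##.######.#.#
#####....##.#.
#...#.##.###.#
#.#..#####.###

#.#..#####.###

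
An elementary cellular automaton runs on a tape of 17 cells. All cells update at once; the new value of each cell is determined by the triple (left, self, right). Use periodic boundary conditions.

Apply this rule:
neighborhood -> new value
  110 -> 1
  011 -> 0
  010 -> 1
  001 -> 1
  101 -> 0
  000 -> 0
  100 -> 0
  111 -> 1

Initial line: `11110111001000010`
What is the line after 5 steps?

01110011011000110
10110101001001010
10010101011011010
10110101001001010  (repeats step 2; period 2)
step 5: 10010101011011010

10010101011011010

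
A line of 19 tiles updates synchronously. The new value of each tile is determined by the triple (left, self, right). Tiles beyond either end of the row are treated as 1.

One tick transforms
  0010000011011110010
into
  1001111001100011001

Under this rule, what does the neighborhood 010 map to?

0

At position 2 the neighborhood is 010; the next row has 0 there.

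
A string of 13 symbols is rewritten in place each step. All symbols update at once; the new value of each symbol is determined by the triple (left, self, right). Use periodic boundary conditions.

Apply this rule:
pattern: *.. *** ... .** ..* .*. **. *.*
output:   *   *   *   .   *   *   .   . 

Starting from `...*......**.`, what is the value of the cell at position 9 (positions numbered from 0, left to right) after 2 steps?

step 1: **********..*
step 2: *********.**.
position 9 holds .

.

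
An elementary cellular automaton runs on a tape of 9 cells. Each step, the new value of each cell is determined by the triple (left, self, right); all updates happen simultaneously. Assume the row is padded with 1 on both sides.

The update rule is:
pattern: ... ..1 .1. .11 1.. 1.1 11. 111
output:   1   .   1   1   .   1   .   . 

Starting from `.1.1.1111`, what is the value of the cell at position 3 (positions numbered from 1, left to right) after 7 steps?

111111...
.......1.
.11111.11
11....11.
...11.1.1
.1.1.1111  (repeats step 0; period 6)
step 7: 111111...
position 3 holds 1

1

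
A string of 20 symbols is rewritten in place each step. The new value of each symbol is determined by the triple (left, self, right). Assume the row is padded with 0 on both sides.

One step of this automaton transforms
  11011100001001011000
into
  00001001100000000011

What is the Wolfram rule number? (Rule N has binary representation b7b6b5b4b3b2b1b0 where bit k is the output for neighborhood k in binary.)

129

position 4: 111 → 1  (bit 7 = 1)
position 1: 110 → 0  (bit 6 = 0)
position 2: 101 → 0  (bit 5 = 0)
position 6: 100 → 0  (bit 4 = 0)
position 0: 011 → 0  (bit 3 = 0)
position 10: 010 → 0  (bit 2 = 0)
position 9: 001 → 0  (bit 1 = 0)
position 7: 000 → 1  (bit 0 = 1)
bits b7..b0 = 10000001 = 129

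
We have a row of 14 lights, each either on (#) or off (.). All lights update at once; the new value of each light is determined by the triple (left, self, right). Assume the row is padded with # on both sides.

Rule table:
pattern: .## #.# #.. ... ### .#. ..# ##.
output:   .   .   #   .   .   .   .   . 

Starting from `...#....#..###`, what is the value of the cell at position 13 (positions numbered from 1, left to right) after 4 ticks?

#

#...#....#....
.#...#....#...
..#...#....#..
#..#...#....#.
position 13 holds #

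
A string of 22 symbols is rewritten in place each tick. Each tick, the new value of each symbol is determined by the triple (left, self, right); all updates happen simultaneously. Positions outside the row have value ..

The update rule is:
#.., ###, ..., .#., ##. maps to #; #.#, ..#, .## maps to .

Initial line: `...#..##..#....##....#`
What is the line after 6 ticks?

##..#..##..##..###.#.#

##.##..##.####..####.#
.#..##..#..####..###.#
.##..##.##..####..##.#
..##..#..##..####..#.#
#..##.##..##..####.#.#
##..#..##..##..###.#.#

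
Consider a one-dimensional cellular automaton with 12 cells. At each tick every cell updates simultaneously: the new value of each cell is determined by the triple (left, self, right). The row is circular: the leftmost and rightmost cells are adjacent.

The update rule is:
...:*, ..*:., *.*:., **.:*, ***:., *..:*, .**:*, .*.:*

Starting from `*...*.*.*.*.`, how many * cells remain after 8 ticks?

tick 1: ***.*.*.*.*.
tick 2: *.*.*.*.*.*.
tick 3: *.*.*.*.*.*.  (fixed point — unchanged through tick 8)
count of *: 6

6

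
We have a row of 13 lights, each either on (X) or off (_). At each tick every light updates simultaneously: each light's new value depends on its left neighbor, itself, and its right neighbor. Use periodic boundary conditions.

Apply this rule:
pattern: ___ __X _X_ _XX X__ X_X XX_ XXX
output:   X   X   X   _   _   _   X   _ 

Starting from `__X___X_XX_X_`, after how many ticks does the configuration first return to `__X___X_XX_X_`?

XXX_XXX__X_X_
__X___X_XX_X_

2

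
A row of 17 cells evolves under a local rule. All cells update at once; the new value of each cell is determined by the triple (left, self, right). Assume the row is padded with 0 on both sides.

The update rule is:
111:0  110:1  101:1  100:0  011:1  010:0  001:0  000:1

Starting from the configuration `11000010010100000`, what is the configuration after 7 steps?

11011000001001111
11111011100001001
10001110101100000
00101011011101111
10010111110111001
00001100011101000
11101101010110011

11101101010110011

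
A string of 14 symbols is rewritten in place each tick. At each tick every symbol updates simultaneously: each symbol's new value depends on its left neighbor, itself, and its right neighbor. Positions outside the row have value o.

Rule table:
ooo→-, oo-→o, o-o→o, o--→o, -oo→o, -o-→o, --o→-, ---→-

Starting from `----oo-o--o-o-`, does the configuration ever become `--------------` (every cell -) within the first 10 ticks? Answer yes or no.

o---ooooo-oooo
oo--o---ooo---
-oo-oo--o-oo--
ooooooo-ooooo-
------ooo---oo
o-----o-oo--o-
oo----ooooo-oo
-oo---o---ooo-
oooo--oo--o-oo
---oo-ooo-ooo-
tick 10 is ---oo-ooo-ooo-, still not uniform -

no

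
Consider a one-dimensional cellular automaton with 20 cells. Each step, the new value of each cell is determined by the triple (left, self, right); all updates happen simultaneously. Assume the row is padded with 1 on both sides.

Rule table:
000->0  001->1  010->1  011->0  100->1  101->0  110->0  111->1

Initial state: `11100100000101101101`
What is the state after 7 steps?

00010011101010010100

11011110001100000000
10001101010010000001
01010001011111000010
01011011001110100110
01000000110100111000
01100001000111010101
00010011101010010100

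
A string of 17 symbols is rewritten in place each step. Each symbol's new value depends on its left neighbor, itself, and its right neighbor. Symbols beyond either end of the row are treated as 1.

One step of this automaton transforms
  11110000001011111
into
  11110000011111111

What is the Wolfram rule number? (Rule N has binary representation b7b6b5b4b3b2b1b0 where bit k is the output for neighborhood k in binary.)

238

position 0: 111 → 1  (bit 7 = 1)
position 3: 110 → 1  (bit 6 = 1)
position 11: 101 → 1  (bit 5 = 1)
position 4: 100 → 0  (bit 4 = 0)
position 12: 011 → 1  (bit 3 = 1)
position 10: 010 → 1  (bit 2 = 1)
position 9: 001 → 1  (bit 1 = 1)
position 5: 000 → 0  (bit 0 = 0)
bits b7..b0 = 11101110 = 238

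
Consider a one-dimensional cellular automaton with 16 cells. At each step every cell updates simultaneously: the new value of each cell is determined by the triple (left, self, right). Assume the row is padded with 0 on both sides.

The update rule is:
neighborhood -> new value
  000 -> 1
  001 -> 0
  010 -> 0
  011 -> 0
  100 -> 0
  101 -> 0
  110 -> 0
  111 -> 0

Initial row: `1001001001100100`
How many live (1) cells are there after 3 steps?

0000000000000001
1111111111111100
0000000000000001
count of 1: 1

1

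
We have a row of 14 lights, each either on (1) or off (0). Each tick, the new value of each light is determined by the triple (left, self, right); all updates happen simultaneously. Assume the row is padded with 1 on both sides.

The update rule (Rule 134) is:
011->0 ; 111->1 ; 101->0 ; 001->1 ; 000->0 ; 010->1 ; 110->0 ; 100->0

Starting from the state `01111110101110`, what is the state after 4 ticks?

01000110000001

00111100100100
01011001101101
01000010000000
01000110000001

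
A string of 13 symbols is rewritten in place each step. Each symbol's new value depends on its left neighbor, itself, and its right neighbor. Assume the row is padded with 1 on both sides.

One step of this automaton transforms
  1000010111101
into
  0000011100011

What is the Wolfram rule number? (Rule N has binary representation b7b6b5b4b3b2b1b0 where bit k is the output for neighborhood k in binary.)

position 8: 111 → 0  (bit 7 = 0)
position 0: 110 → 0  (bit 6 = 0)
position 6: 101 → 1  (bit 5 = 1)
position 1: 100 → 0  (bit 4 = 0)
position 7: 011 → 1  (bit 3 = 1)
position 5: 010 → 1  (bit 2 = 1)
position 4: 001 → 0  (bit 1 = 0)
position 2: 000 → 0  (bit 0 = 0)
bits b7..b0 = 00101100 = 44

44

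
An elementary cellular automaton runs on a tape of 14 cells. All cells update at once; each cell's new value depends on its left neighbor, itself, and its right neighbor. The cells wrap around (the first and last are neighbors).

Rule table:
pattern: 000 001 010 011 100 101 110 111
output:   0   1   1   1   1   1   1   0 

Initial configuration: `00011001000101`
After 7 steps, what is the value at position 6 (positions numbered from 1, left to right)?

step 1: 10111111101111
step 2: 11100000111000
step 3: 10110001101101
step 4: 11111011111111
step 5: 00001110000000
step 6: 00011011000000
step 7: 00111111100000
position 6 holds 1

1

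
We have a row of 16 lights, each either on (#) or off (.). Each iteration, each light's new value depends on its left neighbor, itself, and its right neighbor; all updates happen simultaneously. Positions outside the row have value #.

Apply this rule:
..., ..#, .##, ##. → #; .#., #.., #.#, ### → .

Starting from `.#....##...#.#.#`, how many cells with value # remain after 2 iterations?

10

...#####.##....#
.###...#.##.####
count of #: 10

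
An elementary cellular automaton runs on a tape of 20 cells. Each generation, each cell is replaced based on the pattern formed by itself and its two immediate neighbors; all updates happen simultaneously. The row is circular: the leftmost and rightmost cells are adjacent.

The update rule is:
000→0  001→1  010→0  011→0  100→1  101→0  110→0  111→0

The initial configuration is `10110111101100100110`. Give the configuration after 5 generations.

10000000101010001010

generation 1: 00000000000011011000
generation 2: 00000000000100000100
generation 3: 00000000001010001010
generation 4: 00000000010001010001
generation 5: 10000000101010001010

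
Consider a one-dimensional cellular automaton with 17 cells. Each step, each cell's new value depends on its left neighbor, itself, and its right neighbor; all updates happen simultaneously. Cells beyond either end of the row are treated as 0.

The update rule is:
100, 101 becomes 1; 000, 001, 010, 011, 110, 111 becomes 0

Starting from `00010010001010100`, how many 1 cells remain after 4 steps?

step 1: 00001001000101010
step 2: 00000100100010101
step 3: 00000010010001010
step 4: 00000001001000101
count of 1: 4

4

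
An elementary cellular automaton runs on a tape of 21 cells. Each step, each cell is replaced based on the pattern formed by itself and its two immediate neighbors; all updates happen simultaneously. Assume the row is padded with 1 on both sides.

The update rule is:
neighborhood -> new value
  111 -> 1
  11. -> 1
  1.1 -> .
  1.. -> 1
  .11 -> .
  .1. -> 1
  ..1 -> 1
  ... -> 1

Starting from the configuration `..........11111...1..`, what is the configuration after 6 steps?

1111111111.1111111111
1111111111..111111111
111111111111.11111111
111111111111..1111111
11111111111111.111111
11111111111111..11111

11111111111111..11111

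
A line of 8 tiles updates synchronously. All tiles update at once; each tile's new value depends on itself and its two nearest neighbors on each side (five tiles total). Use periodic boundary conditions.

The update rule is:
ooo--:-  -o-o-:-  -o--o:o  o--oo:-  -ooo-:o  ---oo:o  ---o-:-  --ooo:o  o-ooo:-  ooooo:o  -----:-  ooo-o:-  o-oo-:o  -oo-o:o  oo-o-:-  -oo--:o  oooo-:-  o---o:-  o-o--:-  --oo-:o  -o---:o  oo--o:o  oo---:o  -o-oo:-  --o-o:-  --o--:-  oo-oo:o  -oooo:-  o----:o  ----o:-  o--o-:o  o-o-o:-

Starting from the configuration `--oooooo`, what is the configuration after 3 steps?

oo-oo---

o-o-oo--
----oooo
oo-oo---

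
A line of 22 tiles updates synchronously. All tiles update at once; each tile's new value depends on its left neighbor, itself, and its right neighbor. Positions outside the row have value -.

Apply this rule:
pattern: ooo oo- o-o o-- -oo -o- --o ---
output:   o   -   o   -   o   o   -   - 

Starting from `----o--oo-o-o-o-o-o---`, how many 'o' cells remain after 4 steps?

10

----o--o-oooooooooo---
----o--ooooooooooo----
----o--oooooooooo-----
----o--ooooooooo------
count of o: 10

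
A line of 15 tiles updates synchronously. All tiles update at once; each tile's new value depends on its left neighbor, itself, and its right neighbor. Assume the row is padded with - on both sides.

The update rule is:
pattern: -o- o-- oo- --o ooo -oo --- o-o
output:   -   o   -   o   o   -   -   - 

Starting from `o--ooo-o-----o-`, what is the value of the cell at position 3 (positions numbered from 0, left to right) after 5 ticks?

-oo-o---o---o-o
o----o-o-o-o---
-o--o-------o--
o-oo-o-----o-o-
------o---o---o
position 3 holds -

-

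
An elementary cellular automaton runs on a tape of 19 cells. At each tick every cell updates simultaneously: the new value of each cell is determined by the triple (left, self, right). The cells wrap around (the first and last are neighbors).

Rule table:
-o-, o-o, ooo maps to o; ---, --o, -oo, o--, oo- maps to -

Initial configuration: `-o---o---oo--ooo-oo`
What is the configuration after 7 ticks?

-----o---------o---

oo---o--------o-o--
-----o--------ooo--
-----o---------o---
-----o---------o---  (fixed point — unchanged through tick 7)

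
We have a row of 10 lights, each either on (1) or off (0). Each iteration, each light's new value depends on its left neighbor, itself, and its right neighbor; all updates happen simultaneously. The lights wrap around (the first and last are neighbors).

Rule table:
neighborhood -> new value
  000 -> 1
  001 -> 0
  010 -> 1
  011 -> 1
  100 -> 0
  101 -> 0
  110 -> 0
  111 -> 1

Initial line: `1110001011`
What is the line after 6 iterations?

1100101011
1000101011
0010101011
0010101010
1010101010
1010101010

1010101010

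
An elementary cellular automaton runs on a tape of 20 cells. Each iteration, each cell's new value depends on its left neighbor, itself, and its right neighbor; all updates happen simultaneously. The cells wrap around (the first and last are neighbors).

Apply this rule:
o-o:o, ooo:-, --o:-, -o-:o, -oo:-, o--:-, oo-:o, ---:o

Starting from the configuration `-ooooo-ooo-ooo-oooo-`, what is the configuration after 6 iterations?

iteration 1: -----oo--oo--oo---o-
iteration 2: oooo--o---o---o-o-o-
iteration 3: ---o--o-o-o-o-oooooo
iteration 4: -o-o--oooooooo-----o
iteration 5: oooo---------o-ooo-o
iteration 6: ---o-ooooooo-oo--oo-

---o-ooooooo-oo--oo-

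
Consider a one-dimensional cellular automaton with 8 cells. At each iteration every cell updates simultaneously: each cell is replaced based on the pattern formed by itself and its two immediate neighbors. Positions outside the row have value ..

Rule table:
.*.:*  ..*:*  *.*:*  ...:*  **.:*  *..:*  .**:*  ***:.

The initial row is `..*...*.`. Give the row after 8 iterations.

********
*......*
********  (repeats iteration 1; period 2)
iteration 8: *......*

*......*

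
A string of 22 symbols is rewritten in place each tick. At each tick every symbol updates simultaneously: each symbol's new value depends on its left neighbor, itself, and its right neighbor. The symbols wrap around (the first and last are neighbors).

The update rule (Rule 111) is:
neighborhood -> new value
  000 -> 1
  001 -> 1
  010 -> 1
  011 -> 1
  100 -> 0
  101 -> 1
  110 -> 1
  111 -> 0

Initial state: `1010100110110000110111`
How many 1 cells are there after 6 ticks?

1111101111110111111100
1000111000011100000101
1011101011110101111111
1110111110011111000000
1011100010110001011111
1110101111110111110000
count of 1: 15

15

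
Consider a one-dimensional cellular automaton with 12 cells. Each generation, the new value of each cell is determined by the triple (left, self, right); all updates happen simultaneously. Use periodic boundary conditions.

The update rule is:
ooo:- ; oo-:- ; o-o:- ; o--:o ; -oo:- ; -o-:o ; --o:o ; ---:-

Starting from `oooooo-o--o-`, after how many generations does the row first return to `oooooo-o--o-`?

5

-------oooo-
------o----o
o----ooo--oo
-o--o---oo--
oooooo-o--o-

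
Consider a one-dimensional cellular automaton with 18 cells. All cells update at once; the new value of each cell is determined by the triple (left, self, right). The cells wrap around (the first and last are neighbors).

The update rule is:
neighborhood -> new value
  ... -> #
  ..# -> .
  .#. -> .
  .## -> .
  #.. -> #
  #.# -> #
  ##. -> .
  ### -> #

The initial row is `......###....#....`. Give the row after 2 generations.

#####..#.###..####
####.#..#.#.#..###

####.#..#.#.#..###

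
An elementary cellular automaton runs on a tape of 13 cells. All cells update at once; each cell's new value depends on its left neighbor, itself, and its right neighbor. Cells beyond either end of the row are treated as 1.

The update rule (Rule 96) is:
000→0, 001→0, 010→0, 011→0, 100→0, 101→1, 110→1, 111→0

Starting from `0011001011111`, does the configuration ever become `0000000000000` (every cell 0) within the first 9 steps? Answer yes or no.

0001000100000
0000000000000
all cells are 0 at step 2

yes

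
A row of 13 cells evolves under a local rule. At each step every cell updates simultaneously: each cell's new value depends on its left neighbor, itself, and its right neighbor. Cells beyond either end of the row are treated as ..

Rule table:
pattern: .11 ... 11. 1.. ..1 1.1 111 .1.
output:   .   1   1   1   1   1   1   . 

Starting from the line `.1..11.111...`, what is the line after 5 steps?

step 1: 1.11.11.11111
step 2: .1.11.11.1111
step 3: 1.1.11.11.111
step 4: .1.1.11.11.11
step 5: 1.1.1.11.11.1

1.1.1.11.11.1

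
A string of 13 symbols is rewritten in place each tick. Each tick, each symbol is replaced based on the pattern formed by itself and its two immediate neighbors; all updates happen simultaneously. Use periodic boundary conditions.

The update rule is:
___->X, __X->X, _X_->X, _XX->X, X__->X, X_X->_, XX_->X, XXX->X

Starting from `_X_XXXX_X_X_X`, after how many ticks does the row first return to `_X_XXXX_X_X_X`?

_X_XXXX_X_X_X

1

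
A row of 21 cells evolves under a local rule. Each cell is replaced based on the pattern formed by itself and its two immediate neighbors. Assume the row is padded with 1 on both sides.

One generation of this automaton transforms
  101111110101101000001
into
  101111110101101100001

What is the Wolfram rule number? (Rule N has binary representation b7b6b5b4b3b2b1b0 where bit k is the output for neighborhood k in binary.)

220

position 3: 111 → 1  (bit 7 = 1)
position 0: 110 → 1  (bit 6 = 1)
position 1: 101 → 0  (bit 5 = 0)
position 15: 100 → 1  (bit 4 = 1)
position 2: 011 → 1  (bit 3 = 1)
position 9: 010 → 1  (bit 2 = 1)
position 19: 001 → 0  (bit 1 = 0)
position 16: 000 → 0  (bit 0 = 0)
bits b7..b0 = 11011100 = 220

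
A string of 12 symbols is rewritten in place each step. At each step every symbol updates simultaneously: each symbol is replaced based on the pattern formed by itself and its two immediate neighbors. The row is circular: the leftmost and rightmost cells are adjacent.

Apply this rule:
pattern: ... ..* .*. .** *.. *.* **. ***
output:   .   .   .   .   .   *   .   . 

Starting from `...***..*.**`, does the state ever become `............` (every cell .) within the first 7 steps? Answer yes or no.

yes

.........*..
............
all cells are . at step 2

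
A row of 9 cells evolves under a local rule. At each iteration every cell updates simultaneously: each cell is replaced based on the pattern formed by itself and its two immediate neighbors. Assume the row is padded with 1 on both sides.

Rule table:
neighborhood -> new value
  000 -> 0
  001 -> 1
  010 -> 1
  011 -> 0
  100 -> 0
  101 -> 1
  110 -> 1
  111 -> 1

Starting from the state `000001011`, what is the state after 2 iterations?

iteration 1: 000011101
iteration 2: 000101110

000101110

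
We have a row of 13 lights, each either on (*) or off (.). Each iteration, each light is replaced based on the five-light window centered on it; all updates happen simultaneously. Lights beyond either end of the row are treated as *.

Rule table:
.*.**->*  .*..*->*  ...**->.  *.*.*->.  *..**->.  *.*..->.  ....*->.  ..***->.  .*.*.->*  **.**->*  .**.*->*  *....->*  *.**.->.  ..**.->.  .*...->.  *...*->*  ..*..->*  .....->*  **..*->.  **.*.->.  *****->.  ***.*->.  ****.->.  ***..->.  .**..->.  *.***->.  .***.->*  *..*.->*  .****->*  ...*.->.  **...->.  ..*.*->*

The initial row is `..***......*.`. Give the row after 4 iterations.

...*..***..**
.*.**..*....*
..*...**.*...
.**.*..*...*.

.**.*..*...*.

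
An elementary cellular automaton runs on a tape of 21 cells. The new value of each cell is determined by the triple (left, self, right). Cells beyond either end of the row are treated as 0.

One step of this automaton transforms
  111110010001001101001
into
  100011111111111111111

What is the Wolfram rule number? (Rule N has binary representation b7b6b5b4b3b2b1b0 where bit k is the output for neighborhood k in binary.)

127

position 1: 111 → 0  (bit 7 = 0)
position 4: 110 → 1  (bit 6 = 1)
position 16: 101 → 1  (bit 5 = 1)
position 5: 100 → 1  (bit 4 = 1)
position 0: 011 → 1  (bit 3 = 1)
position 7: 010 → 1  (bit 2 = 1)
position 6: 001 → 1  (bit 1 = 1)
position 9: 000 → 1  (bit 0 = 1)
bits b7..b0 = 01111111 = 127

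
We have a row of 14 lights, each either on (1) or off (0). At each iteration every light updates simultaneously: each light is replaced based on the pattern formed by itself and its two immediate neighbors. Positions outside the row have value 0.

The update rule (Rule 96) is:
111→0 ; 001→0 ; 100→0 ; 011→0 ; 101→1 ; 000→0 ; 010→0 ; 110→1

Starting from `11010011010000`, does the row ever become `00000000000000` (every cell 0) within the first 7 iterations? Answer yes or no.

iteration 1: 01100001100000
iteration 2: 00100000100000
iteration 3: 00000000000000
all cells are 0 at iteration 3

yes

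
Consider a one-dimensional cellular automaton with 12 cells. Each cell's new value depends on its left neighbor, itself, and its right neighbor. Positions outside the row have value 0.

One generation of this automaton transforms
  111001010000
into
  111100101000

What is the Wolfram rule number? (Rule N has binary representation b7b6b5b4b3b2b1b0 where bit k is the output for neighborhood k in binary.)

position 1: 111 → 1  (bit 7 = 1)
position 2: 110 → 1  (bit 6 = 1)
position 6: 101 → 1  (bit 5 = 1)
position 3: 100 → 1  (bit 4 = 1)
position 0: 011 → 1  (bit 3 = 1)
position 5: 010 → 0  (bit 2 = 0)
position 4: 001 → 0  (bit 1 = 0)
position 9: 000 → 0  (bit 0 = 0)
bits b7..b0 = 11111000 = 248

248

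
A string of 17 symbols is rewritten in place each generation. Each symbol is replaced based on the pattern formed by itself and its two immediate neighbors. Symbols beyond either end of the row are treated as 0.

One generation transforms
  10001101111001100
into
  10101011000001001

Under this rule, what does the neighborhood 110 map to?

At position 5 the neighborhood is 110; the next row has 0 there.

0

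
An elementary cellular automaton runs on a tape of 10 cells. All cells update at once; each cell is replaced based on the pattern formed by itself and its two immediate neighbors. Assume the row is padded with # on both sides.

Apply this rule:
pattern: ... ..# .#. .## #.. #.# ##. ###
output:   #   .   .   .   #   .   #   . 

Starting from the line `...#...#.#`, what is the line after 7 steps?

##..##....
.##..####.
..##....#.
#..####...
##....###.
.####...#.
....###...

....###...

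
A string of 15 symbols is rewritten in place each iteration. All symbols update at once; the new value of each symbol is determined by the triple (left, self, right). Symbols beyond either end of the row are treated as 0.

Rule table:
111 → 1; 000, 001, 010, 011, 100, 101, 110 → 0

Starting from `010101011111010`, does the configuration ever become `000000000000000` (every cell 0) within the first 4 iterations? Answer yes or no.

000000001110000
000000000100000
000000000000000
all cells are 0 at iteration 3

yes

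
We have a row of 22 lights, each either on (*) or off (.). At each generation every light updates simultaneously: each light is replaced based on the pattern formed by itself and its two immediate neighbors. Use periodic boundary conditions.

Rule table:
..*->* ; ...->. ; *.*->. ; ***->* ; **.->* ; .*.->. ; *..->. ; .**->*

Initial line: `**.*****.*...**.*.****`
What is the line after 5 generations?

**.*****.******.******

**.*****....***...****
**.*****...****..*****
**.*****..*****.******
**.*****.******.******
**.*****.******.******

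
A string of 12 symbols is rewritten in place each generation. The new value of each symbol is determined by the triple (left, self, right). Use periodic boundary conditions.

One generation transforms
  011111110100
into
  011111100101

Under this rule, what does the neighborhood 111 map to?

At position 2 the neighborhood is 111; the next row has 1 there.

1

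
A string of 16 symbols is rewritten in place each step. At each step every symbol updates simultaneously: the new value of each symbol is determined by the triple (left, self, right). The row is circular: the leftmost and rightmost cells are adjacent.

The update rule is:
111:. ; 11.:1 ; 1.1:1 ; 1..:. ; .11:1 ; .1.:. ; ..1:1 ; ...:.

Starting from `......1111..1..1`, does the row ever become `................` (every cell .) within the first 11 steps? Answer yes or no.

no

.....11..1.1..1.
....111.1.1..1..
...11.11.1..1...
..1111111..1....
.11.....1.1.....
111....1.1......
1.1...1.1......1
11...1.1......11
.1..1.1......11.
1..1.1......111.
..1.1......11.11
step 11 is ..1.1......11.11, still not uniform .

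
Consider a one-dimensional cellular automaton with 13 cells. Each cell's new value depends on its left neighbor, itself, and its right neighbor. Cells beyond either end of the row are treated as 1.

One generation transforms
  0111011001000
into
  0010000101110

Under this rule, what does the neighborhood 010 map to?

1

At position 9 the neighborhood is 010; the next row has 1 there.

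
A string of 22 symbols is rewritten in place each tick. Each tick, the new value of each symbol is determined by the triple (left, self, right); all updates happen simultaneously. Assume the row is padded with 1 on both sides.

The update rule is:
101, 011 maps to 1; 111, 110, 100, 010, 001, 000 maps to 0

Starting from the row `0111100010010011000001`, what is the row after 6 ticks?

1100000000000010000001
0000000000000000000001
0000000000000000000001  (fixed point — unchanged through tick 6)

0000000000000000000001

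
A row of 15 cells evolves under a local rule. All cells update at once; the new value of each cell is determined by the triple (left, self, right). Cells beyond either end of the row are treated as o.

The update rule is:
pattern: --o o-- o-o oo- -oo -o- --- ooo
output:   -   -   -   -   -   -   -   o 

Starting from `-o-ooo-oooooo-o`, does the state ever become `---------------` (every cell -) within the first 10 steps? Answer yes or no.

yes

----o---oooo---
---------oo----
---------------
all cells are - at step 3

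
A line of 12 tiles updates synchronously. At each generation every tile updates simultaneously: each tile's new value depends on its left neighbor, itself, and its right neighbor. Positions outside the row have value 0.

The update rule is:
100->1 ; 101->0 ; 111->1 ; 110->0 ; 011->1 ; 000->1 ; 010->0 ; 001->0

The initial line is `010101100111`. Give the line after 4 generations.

000001010110
111100000101
111011110000
110011101111

110011101111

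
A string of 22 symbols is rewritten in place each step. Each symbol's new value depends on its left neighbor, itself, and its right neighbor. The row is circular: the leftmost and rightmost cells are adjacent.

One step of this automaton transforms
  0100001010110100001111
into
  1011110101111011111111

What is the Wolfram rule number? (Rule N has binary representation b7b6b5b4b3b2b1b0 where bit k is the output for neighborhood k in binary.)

251

position 19: 111 → 1  (bit 7 = 1)
position 11: 110 → 1  (bit 6 = 1)
position 0: 101 → 1  (bit 5 = 1)
position 2: 100 → 1  (bit 4 = 1)
position 10: 011 → 1  (bit 3 = 1)
position 1: 010 → 0  (bit 2 = 0)
position 5: 001 → 1  (bit 1 = 1)
position 3: 000 → 1  (bit 0 = 1)
bits b7..b0 = 11111011 = 251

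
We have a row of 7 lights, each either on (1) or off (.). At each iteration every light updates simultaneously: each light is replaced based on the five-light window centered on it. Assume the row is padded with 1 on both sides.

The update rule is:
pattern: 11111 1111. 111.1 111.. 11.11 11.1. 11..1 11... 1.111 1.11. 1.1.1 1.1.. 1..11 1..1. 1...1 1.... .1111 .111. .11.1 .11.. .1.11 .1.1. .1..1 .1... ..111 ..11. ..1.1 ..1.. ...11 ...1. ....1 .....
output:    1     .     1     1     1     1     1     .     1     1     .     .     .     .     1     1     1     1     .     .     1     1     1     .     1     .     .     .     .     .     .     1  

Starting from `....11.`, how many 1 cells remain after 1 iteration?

.1....1
count of 1: 2

2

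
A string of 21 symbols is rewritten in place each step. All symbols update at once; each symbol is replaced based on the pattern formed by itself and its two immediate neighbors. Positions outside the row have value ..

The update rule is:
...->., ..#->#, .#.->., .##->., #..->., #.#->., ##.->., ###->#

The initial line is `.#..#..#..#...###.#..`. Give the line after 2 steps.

..#..#..#...#........

#..#..#..#...#.#.....
..#..#..#...#........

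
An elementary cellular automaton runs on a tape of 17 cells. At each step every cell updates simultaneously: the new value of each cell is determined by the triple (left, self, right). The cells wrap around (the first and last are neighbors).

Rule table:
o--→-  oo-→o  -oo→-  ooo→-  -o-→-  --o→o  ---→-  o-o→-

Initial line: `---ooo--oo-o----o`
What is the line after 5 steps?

--o--o-o-o-----o-
-o--o---------o--
o--o---------o---
--o---------o---o
-o---------o---o-

-o---------o---o-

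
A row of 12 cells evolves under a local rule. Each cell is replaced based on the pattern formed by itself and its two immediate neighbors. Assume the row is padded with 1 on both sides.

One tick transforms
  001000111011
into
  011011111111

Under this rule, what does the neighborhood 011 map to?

At position 6 the neighborhood is 011; the next row has 1 there.

1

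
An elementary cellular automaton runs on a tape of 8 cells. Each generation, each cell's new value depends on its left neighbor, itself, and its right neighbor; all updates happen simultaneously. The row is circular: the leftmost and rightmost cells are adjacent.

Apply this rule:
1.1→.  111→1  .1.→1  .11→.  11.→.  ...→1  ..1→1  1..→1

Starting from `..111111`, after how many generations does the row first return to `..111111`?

11.1111.
....11..
1111..11
111.11.1
11......
..111111

6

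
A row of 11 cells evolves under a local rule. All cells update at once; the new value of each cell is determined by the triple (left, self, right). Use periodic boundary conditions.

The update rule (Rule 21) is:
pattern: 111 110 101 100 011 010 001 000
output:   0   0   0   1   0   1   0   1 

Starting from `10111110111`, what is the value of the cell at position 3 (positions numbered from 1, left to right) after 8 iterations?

1

00000000000
11111111111
00000000000  (repeats iteration 1; period 2)
iteration 8: 11111111111
position 3 holds 1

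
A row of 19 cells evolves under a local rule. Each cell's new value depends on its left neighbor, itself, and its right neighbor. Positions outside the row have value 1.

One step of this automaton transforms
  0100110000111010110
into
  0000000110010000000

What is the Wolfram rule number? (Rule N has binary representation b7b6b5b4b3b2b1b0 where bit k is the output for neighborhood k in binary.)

129

position 11: 111 → 1  (bit 7 = 1)
position 5: 110 → 0  (bit 6 = 0)
position 0: 101 → 0  (bit 5 = 0)
position 2: 100 → 0  (bit 4 = 0)
position 4: 011 → 0  (bit 3 = 0)
position 1: 010 → 0  (bit 2 = 0)
position 3: 001 → 0  (bit 1 = 0)
position 7: 000 → 1  (bit 0 = 1)
bits b7..b0 = 10000001 = 129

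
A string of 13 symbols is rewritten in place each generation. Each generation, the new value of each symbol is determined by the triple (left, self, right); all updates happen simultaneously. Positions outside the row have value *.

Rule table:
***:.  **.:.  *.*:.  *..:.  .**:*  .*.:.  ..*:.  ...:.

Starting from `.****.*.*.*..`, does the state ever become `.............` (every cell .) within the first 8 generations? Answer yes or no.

generation 1: .*...........
generation 2: .............
all cells are . at generation 2

yes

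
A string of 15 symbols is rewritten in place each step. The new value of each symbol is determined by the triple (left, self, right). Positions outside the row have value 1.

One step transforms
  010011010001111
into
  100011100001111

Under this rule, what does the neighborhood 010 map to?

0

At position 1 the neighborhood is 010; the next row has 0 there.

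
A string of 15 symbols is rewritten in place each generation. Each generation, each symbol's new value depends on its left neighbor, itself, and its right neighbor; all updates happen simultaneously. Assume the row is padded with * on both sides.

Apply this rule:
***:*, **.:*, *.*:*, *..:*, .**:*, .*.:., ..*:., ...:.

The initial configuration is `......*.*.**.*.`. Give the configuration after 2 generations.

**......*******

*......*.****.*
**......*******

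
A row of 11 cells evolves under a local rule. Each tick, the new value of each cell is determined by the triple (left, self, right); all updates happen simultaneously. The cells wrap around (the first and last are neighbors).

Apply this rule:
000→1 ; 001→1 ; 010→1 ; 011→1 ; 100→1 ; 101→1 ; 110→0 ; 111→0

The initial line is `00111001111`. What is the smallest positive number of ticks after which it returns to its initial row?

11100111000
10011100111
01110011100
11001110011
00111001110
11100111001
00011100111
11110011100
10001110011
01111001110
11000111001
00111100111
11100011100
10011110011
01110001110
11001111001
00111000111
11100111100
10011100011
01110011110
11001110001
00111001111

22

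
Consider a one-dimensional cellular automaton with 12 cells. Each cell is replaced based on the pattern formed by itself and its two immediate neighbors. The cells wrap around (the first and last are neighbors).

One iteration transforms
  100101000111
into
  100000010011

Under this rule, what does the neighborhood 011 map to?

At position 9 the neighborhood is 011; the next row has 0 there.

0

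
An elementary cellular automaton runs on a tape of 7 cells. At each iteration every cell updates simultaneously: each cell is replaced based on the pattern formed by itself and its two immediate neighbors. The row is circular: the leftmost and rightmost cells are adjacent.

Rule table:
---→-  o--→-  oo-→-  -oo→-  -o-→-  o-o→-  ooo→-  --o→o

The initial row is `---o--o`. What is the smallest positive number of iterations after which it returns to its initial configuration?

7

--o--o-
-o--o--
o--o---
--o---o
-o---o-
o---o--
---o--o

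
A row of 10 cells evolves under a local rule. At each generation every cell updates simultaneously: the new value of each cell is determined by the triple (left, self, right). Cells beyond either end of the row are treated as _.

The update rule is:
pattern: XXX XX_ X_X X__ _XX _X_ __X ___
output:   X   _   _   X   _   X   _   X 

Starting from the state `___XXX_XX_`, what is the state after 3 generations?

X_X__XX__X

XX__X____X
__X_XXXX_X
X_X__XX__X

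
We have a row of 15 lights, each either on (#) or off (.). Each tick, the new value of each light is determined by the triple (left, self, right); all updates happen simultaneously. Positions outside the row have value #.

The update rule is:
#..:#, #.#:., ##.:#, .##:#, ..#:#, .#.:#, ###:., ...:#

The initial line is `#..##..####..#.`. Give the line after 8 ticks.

.......####..#.

########..####.
.......####..#.
########..####.  (repeats tick 1; period 2)
tick 8: .......####..#.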